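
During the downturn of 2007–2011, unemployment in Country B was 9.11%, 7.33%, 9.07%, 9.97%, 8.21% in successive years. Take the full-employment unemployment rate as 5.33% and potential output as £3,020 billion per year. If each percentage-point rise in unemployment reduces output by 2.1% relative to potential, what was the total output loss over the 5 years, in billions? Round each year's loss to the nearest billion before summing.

£1,081 billion

Year 2007: gap = -2.1 × (9.11 - 5.33) = -7.938%, loss ≈ 3020 × 7.938/100 ≈ 240.
Year 2008: gap = -2.1 × (7.33 - 5.33) = -4.2%, loss ≈ 3020 × 4.2/100 ≈ 127.
Year 2009: gap = -2.1 × (9.07 - 5.33) = -7.854%, loss ≈ 3020 × 7.854/100 ≈ 237.
Year 2010: gap = -2.1 × (9.97 - 5.33) = -9.744%, loss ≈ 3020 × 9.744/100 ≈ 294.
Year 2011: gap = -2.1 × (8.21 - 5.33) = -6.048%, loss ≈ 3020 × 6.048/100 ≈ 183.
Total lost output = 240 + 127 + 237 + 294 + 183 = 1081 billion.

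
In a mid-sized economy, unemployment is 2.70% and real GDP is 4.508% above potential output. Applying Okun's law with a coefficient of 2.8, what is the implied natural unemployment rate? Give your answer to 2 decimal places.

From Okun's law, u - u* = -(output gap)/β = -(4.508)/2.8 = -1.61 points.
So u* = 2.7 + 1.61 = 4.31%.

4.31%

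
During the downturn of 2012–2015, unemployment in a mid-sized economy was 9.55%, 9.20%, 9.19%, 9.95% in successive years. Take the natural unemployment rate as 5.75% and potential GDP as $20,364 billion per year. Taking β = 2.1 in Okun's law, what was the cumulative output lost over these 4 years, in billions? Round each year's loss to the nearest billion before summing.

$6,367 billion

Year 2012: gap = -2.1 × (9.55 - 5.75) = -7.98%, loss ≈ 20364 × 7.98/100 ≈ 1625.
Year 2013: gap = -2.1 × (9.2 - 5.75) = -7.245%, loss ≈ 20364 × 7.245/100 ≈ 1475.
Year 2014: gap = -2.1 × (9.19 - 5.75) = -7.224%, loss ≈ 20364 × 7.224/100 ≈ 1471.
Year 2015: gap = -2.1 × (9.95 - 5.75) = -8.82%, loss ≈ 20364 × 8.82/100 ≈ 1796.
Total lost output = 1625 + 1475 + 1471 + 1796 = 6367 billion.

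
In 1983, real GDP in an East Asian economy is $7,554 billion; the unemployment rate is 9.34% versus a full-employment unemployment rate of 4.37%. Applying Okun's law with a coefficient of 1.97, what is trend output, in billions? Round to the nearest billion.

Unemployment gap = 9.34 - 4.37 = 4.97 points, so output gap = -1.97 × 4.97 = -9.7909%.
Since Y = Y* × (1 + gap/100), Y* = 7554/0.902091 ≈ 8374 billion.

$8,374 billion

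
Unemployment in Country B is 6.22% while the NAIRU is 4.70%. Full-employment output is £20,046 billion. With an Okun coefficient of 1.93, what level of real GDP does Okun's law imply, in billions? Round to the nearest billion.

Unemployment gap = 6.22 - 4.7 = 1.52 points, so the output gap is -1.93 × 1.52 = -2.9336%.
Actual GDP = 20046 × (1 - 2.9336/100) = 20046 × 0.970664 ≈ 19458 billion.

£19,458 billion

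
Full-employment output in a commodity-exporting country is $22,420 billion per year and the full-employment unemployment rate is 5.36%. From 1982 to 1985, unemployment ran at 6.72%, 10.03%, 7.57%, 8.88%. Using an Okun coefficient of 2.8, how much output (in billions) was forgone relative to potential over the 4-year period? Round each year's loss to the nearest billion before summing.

Year 1982: gap = -2.8 × (6.72 - 5.36) = -3.808%, loss ≈ 22420 × 3.808/100 ≈ 854.
Year 1983: gap = -2.8 × (10.03 - 5.36) = -13.076%, loss ≈ 22420 × 13.076/100 ≈ 2932.
Year 1984: gap = -2.8 × (7.57 - 5.36) = -6.188%, loss ≈ 22420 × 6.188/100 ≈ 1387.
Year 1985: gap = -2.8 × (8.88 - 5.36) = -9.856%, loss ≈ 22420 × 9.856/100 ≈ 2210.
Total lost output = 854 + 2932 + 1387 + 2210 = 7383 billion.

$7,383 billion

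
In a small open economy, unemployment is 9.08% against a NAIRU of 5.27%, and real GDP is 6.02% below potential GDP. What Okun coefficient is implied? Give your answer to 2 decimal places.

β ≈ 1.58

Okun's law: output gap = -β × (u - u*).
-6.02 = -β × (9.08 - 5.27) = -β × 3.81, so β = 6.02/3.81 = 1.58.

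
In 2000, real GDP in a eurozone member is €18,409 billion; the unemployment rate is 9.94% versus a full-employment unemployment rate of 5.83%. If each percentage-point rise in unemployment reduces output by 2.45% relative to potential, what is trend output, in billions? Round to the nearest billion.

Unemployment gap = 9.94 - 5.83 = 4.11 points, so output gap = -2.45 × 4.11 = -10.0695%.
Since Y = Y* × (1 + gap/100), Y* = 18409/0.899305 ≈ 20470 billion.

€20,470 billion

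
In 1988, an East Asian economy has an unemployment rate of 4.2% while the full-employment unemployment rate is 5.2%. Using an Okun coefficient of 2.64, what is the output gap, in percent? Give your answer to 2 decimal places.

The unemployment gap is 4.2 - 5.2 = -1 percentage point.
Okun's law gives an output gap of -2.64 × (-1) = 2.64%, i.e. 2.64% above potential.

2.64%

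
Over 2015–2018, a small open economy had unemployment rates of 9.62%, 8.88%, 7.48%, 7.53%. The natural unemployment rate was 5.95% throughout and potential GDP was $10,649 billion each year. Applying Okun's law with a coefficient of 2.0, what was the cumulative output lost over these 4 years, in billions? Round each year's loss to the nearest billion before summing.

$2,069 billion

Year 2015: gap = -2.0 × (9.62 - 5.95) = -7.34%, loss ≈ 10649 × 7.34/100 ≈ 782.
Year 2016: gap = -2.0 × (8.88 - 5.95) = -5.86%, loss ≈ 10649 × 5.86/100 ≈ 624.
Year 2017: gap = -2.0 × (7.48 - 5.95) = -3.06%, loss ≈ 10649 × 3.06/100 ≈ 326.
Year 2018: gap = -2.0 × (7.53 - 5.95) = -3.16%, loss ≈ 10649 × 3.16/100 ≈ 337.
Total lost output = 782 + 624 + 326 + 337 = 2069 billion.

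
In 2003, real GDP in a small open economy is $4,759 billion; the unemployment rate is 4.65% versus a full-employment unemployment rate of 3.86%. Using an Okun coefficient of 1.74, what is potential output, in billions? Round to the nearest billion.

$4,825 billion

Unemployment gap = 4.65 - 3.86 = 0.79 points, so output gap = -1.74 × 0.79 = -1.3746%.
Since Y = Y* × (1 + gap/100), Y* = 4759/0.986254 ≈ 4825 billion.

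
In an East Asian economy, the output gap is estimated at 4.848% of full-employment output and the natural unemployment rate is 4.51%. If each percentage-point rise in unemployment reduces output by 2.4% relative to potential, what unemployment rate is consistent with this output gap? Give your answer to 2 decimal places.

2.49%

From Okun's law, u - u* = -(output gap)/β = -(4.848)/2.4 = -2.02 points.
So u = 4.51 - 2.02 = 2.49%.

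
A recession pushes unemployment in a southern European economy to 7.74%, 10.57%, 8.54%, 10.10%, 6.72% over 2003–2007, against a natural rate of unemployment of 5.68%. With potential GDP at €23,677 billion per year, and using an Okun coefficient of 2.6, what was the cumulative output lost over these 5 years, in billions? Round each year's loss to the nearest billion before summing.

€9,400 billion

Year 2003: gap = -2.6 × (7.74 - 5.68) = -5.356%, loss ≈ 23677 × 5.356/100 ≈ 1268.
Year 2004: gap = -2.6 × (10.57 - 5.68) = -12.714%, loss ≈ 23677 × 12.714/100 ≈ 3010.
Year 2005: gap = -2.6 × (8.54 - 5.68) = -7.436%, loss ≈ 23677 × 7.436/100 ≈ 1761.
Year 2006: gap = -2.6 × (10.1 - 5.68) = -11.492%, loss ≈ 23677 × 11.492/100 ≈ 2721.
Year 2007: gap = -2.6 × (6.72 - 5.68) = -2.704%, loss ≈ 23677 × 2.704/100 ≈ 640.
Total lost output = 1268 + 3010 + 1761 + 2721 + 640 = 9400 billion.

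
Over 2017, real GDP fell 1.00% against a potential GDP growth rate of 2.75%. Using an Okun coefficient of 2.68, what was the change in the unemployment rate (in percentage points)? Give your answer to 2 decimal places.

Growth-rate Okun's law: g_Y = g_Y* - β × Δu, so Δu = (g_Y* - g_Y)/β.
Δu = (2.75 + 1)/2.68 = 3.75/2.68 = 1.40 percentage points.

1.40 percentage points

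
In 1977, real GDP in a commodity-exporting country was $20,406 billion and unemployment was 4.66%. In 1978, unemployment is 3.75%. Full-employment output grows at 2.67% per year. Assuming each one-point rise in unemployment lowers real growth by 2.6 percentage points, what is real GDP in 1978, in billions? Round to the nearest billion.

$21,434 billion

Δu = 3.75 - 4.66 = -0.91 points.
Okun's law (growth form): g_Y = g_Y* - β × Δu = 2.67 - 2.6 × (-0.91) = 2.67 + 2.366 = 5.036%.
Real GDP in the next year = 20406 × (1 + 5.036/100) = 20406 × 1.05036 ≈ 21434 billion.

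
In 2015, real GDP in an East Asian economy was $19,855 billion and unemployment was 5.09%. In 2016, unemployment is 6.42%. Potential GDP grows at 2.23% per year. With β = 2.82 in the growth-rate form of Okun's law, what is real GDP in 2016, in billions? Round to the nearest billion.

$19,553 billion

Δu = 6.42 - 5.09 = 1.33 points.
Okun's law (growth form): g_Y = g_Y* - β × Δu = 2.23 - 2.82 × (1.33) = 2.23 - 3.7506 = -1.5206%.
Real GDP in the next year = 19855 × (1 - 1.5206/100) = 19855 × 0.984794 ≈ 19553 billion.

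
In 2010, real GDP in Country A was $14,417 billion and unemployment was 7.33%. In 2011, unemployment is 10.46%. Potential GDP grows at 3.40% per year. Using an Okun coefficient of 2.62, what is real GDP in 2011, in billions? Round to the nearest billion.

Δu = 10.46 - 7.33 = 3.13 points.
Okun's law (growth form): g_Y = g_Y* - β × Δu = 3.40 - 2.62 × (3.13) = 3.4 - 8.2006 = -4.8006%.
Real GDP in the next year = 14417 × (1 - 4.8006/100) = 14417 × 0.951994 ≈ 13725 billion.

$13,725 billion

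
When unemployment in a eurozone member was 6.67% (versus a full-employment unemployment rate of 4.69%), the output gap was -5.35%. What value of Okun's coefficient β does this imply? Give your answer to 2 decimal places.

β ≈ 2.70

Okun's law: output gap = -β × (u - u*).
-5.35 = -β × (6.67 - 4.69) = -β × 1.98, so β = 5.35/1.98 = 2.70.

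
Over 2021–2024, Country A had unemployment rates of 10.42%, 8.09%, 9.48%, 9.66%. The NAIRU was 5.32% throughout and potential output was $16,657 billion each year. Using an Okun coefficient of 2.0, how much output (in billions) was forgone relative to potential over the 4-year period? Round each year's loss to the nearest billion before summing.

Year 2021: gap = -2.0 × (10.42 - 5.32) = -10.2%, loss ≈ 16657 × 10.2/100 ≈ 1699.
Year 2022: gap = -2.0 × (8.09 - 5.32) = -5.54%, loss ≈ 16657 × 5.54/100 ≈ 923.
Year 2023: gap = -2.0 × (9.48 - 5.32) = -8.32%, loss ≈ 16657 × 8.32/100 ≈ 1386.
Year 2024: gap = -2.0 × (9.66 - 5.32) = -8.68%, loss ≈ 16657 × 8.68/100 ≈ 1446.
Total lost output = 1699 + 923 + 1386 + 1446 = 5454 billion.

$5,454 billion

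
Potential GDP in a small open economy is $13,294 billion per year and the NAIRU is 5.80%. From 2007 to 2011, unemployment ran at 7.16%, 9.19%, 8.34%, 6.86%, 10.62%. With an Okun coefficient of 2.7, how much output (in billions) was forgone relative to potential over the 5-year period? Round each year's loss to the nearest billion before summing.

Year 2007: gap = -2.7 × (7.16 - 5.8) = -3.672%, loss ≈ 13294 × 3.672/100 ≈ 488.
Year 2008: gap = -2.7 × (9.19 - 5.8) = -9.153%, loss ≈ 13294 × 9.153/100 ≈ 1217.
Year 2009: gap = -2.7 × (8.34 - 5.8) = -6.858%, loss ≈ 13294 × 6.858/100 ≈ 912.
Year 2010: gap = -2.7 × (6.86 - 5.8) = -2.862%, loss ≈ 13294 × 2.862/100 ≈ 380.
Year 2011: gap = -2.7 × (10.62 - 5.8) = -13.014%, loss ≈ 13294 × 13.014/100 ≈ 1730.
Total lost output = 488 + 1217 + 912 + 380 + 1730 = 4727 billion.

$4,727 billion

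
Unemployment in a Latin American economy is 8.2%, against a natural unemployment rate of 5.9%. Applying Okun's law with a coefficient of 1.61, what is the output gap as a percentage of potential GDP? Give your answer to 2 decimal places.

The unemployment gap is 8.2 - 5.9 = 2.3 percentage points.
Okun's law gives an output gap of -1.61 × 2.3 = -3.703%, i.e. 3.70% below potential.

-3.70%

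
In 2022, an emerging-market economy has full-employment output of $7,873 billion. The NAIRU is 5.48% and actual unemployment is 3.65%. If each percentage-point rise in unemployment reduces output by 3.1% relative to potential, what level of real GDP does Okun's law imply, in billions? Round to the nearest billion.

Unemployment gap = 3.65 - 5.48 = -1.83 points, so the output gap is -3.1 × (-1.83) = 5.673%.
Actual GDP = 7873 × (1 + 5.673/100) = 7873 × 1.05673 ≈ 8320 billion.

$8,320 billion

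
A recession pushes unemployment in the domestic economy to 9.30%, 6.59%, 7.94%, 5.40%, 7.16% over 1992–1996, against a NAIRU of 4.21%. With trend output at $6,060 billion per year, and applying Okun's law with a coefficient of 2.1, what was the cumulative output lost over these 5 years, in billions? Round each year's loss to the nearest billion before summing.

Year 1992: gap = -2.1 × (9.3 - 4.21) = -10.689%, loss ≈ 6060 × 10.689/100 ≈ 648.
Year 1993: gap = -2.1 × (6.59 - 4.21) = -4.998%, loss ≈ 6060 × 4.998/100 ≈ 303.
Year 1994: gap = -2.1 × (7.94 - 4.21) = -7.833%, loss ≈ 6060 × 7.833/100 ≈ 475.
Year 1995: gap = -2.1 × (5.4 - 4.21) = -2.499%, loss ≈ 6060 × 2.499/100 ≈ 151.
Year 1996: gap = -2.1 × (7.16 - 4.21) = -6.195%, loss ≈ 6060 × 6.195/100 ≈ 375.
Total lost output = 648 + 303 + 475 + 151 + 375 = 1952 billion.

$1,952 billion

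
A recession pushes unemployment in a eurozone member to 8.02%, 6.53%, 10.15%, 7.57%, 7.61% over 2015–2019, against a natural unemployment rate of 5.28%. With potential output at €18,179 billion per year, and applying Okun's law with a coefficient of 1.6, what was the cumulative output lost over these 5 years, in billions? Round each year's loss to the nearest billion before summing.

€3,922 billion

Year 2015: gap = -1.6 × (8.02 - 5.28) = -4.384%, loss ≈ 18179 × 4.384/100 ≈ 797.
Year 2016: gap = -1.6 × (6.53 - 5.28) = -2%, loss ≈ 18179 × 2/100 ≈ 364.
Year 2017: gap = -1.6 × (10.15 - 5.28) = -7.792%, loss ≈ 18179 × 7.792/100 ≈ 1417.
Year 2018: gap = -1.6 × (7.57 - 5.28) = -3.664%, loss ≈ 18179 × 3.664/100 ≈ 666.
Year 2019: gap = -1.6 × (7.61 - 5.28) = -3.728%, loss ≈ 18179 × 3.728/100 ≈ 678.
Total lost output = 797 + 364 + 1417 + 666 + 678 = 3922 billion.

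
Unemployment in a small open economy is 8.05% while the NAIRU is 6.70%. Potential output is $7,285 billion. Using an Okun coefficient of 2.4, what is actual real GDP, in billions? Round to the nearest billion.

$7,049 billion

Unemployment gap = 8.05 - 6.7 = 1.35 points, so the output gap is -2.4 × 1.35 = -3.24%.
Actual GDP = 7285 × (1 - 3.24/100) = 7285 × 0.9676 ≈ 7049 billion.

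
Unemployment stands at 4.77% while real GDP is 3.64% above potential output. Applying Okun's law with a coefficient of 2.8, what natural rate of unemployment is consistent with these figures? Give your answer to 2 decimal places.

6.07%

From Okun's law, u - u* = -(output gap)/β = -(3.64)/2.8 = -1.3 points.
So u* = 4.77 + 1.3 = 6.07%.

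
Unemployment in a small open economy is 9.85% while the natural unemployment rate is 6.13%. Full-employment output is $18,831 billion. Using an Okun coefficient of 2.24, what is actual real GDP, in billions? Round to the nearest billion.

Unemployment gap = 9.85 - 6.13 = 3.72 points, so the output gap is -2.24 × 3.72 = -8.3328%.
Actual GDP = 18831 × (1 - 8.3328/100) = 18831 × 0.916672 ≈ 17262 billion.

$17,262 billion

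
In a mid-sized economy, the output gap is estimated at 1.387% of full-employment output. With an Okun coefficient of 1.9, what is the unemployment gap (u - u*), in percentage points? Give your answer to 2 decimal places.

Okun's law: output gap = -β × (u - u*), so u - u* = -(output gap)/β.
u - u* = -(1.387)/1.9 = -0.73 percentage points.

-0.73 percentage points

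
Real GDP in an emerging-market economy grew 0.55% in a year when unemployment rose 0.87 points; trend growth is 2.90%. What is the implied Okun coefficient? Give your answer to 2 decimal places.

Growth form: g_Y = g_Y* - β × Δu, so β = (g_Y* - g_Y)/Δu.
β = (2.9 - 0.55)/0.87 = 2.35/0.87 = 2.70.

β ≈ 2.70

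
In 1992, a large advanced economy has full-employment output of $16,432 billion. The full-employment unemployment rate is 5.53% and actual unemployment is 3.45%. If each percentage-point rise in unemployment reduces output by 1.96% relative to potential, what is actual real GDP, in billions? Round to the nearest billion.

$17,102 billion

Unemployment gap = 3.45 - 5.53 = -2.08 points, so the output gap is -1.96 × (-2.08) = 4.0768%.
Actual GDP = 16432 × (1 + 4.0768/100) = 16432 × 1.040768 ≈ 17102 billion.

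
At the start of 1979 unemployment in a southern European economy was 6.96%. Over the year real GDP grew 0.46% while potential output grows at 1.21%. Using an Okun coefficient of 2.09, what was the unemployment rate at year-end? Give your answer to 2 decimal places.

Growth-rate Okun's law: g_Y = g_Y* - β × Δu, so Δu = (g_Y* - g_Y)/β.
Δu = (1.21 - 0.46)/2.09 = 0.75/2.09 = 0.36 percentage points.
Year-end unemployment = 6.96 + 0.36 = 7.32%.

7.32%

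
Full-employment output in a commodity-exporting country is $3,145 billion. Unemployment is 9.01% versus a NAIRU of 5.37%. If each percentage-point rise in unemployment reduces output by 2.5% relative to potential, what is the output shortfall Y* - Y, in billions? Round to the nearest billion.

Output gap = -2.5 × (9.01 - 5.37) = -2.5 × 3.64 = -9.1%.
Actual GDP ≈ 3145 × 0.909 ≈ 2859 billion, so the shortfall is 3145 - 2859 = 286 billion.

$286 billion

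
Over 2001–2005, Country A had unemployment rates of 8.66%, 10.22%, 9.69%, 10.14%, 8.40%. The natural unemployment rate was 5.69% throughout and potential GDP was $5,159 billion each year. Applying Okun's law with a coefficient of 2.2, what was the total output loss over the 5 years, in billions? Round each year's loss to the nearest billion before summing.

$2,118 billion

Year 2001: gap = -2.2 × (8.66 - 5.69) = -6.534%, loss ≈ 5159 × 6.534/100 ≈ 337.
Year 2002: gap = -2.2 × (10.22 - 5.69) = -9.966%, loss ≈ 5159 × 9.966/100 ≈ 514.
Year 2003: gap = -2.2 × (9.69 - 5.69) = -8.8%, loss ≈ 5159 × 8.8/100 ≈ 454.
Year 2004: gap = -2.2 × (10.14 - 5.69) = -9.79%, loss ≈ 5159 × 9.79/100 ≈ 505.
Year 2005: gap = -2.2 × (8.4 - 5.69) = -5.962%, loss ≈ 5159 × 5.962/100 ≈ 308.
Total lost output = 337 + 514 + 454 + 505 + 308 = 2118 billion.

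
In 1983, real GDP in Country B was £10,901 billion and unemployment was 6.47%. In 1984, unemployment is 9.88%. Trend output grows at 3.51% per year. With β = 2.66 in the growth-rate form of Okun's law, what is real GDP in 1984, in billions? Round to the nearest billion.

£10,295 billion

Δu = 9.88 - 6.47 = 3.41 points.
Okun's law (growth form): g_Y = g_Y* - β × Δu = 3.51 - 2.66 × (3.41) = 3.51 - 9.0706 = -5.5606%.
Real GDP in the next year = 10901 × (1 - 5.5606/100) = 10901 × 0.944394 ≈ 10295 billion.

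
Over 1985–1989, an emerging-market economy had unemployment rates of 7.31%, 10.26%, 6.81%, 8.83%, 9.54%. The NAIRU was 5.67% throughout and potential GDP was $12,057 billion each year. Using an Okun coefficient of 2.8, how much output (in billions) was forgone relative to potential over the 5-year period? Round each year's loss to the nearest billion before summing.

$4,862 billion

Year 1985: gap = -2.8 × (7.31 - 5.67) = -4.592%, loss ≈ 12057 × 4.592/100 ≈ 554.
Year 1986: gap = -2.8 × (10.26 - 5.67) = -12.852%, loss ≈ 12057 × 12.852/100 ≈ 1550.
Year 1987: gap = -2.8 × (6.81 - 5.67) = -3.192%, loss ≈ 12057 × 3.192/100 ≈ 385.
Year 1988: gap = -2.8 × (8.83 - 5.67) = -8.848%, loss ≈ 12057 × 8.848/100 ≈ 1067.
Year 1989: gap = -2.8 × (9.54 - 5.67) = -10.836%, loss ≈ 12057 × 10.836/100 ≈ 1306.
Total lost output = 554 + 1550 + 385 + 1067 + 1306 = 4862 billion.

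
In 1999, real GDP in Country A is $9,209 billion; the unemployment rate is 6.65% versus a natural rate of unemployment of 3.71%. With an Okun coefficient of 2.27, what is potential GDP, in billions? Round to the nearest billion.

$9,868 billion

Unemployment gap = 6.65 - 3.71 = 2.94 points, so output gap = -2.27 × 2.94 = -6.6738%.
Since Y = Y* × (1 + gap/100), Y* = 9209/0.933262 ≈ 9868 billion.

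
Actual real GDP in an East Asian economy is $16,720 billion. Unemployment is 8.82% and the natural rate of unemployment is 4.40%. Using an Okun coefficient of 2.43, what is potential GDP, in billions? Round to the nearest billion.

Unemployment gap = 8.82 - 4.4 = 4.42 points, so output gap = -2.43 × 4.42 = -10.7406%.
Since Y = Y* × (1 + gap/100), Y* = 16720/0.892594 ≈ 18732 billion.

$18,732 billion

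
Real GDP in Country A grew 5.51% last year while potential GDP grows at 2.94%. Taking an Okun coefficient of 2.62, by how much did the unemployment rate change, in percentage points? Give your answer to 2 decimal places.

-0.98 percentage points

Growth-rate Okun's law: g_Y = g_Y* - β × Δu, so Δu = (g_Y* - g_Y)/β.
Δu = (2.94 - 5.51)/2.62 = -2.57/2.62 = -0.98 percentage points.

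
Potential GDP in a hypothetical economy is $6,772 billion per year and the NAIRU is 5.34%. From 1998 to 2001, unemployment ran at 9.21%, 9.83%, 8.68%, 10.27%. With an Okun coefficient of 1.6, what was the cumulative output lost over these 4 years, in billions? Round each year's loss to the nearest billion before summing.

Year 1998: gap = -1.6 × (9.21 - 5.34) = -6.192%, loss ≈ 6772 × 6.192/100 ≈ 419.
Year 1999: gap = -1.6 × (9.83 - 5.34) = -7.184%, loss ≈ 6772 × 7.184/100 ≈ 487.
Year 2000: gap = -1.6 × (8.68 - 5.34) = -5.344%, loss ≈ 6772 × 5.344/100 ≈ 362.
Year 2001: gap = -1.6 × (10.27 - 5.34) = -7.888%, loss ≈ 6772 × 7.888/100 ≈ 534.
Total lost output = 419 + 487 + 362 + 534 = 1802 billion.

$1,802 billion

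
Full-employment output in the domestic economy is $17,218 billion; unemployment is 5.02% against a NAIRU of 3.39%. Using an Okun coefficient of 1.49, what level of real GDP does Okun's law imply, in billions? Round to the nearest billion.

Unemployment gap = 5.02 - 3.39 = 1.63 points, so the output gap is -1.49 × 1.63 = -2.4287%.
Actual GDP = 17218 × (1 - 2.4287/100) = 17218 × 0.975713 ≈ 16800 billion.

$16,800 billion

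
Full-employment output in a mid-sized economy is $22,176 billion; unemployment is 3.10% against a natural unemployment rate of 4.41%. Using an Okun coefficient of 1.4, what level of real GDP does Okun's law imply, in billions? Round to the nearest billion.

Unemployment gap = 3.1 - 4.41 = -1.31 points, so the output gap is -1.4 × (-1.31) = 1.834%.
Actual GDP = 22176 × (1 + 1.834/100) = 22176 × 1.01834 ≈ 22583 billion.

$22,583 billion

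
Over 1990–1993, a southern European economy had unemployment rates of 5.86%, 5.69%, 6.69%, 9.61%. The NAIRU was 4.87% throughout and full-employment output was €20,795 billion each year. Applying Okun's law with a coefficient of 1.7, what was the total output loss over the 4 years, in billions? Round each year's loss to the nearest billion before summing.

Year 1990: gap = -1.7 × (5.86 - 4.87) = -1.683%, loss ≈ 20795 × 1.683/100 ≈ 350.
Year 1991: gap = -1.7 × (5.69 - 4.87) = -1.394%, loss ≈ 20795 × 1.394/100 ≈ 290.
Year 1992: gap = -1.7 × (6.69 - 4.87) = -3.094%, loss ≈ 20795 × 3.094/100 ≈ 643.
Year 1993: gap = -1.7 × (9.61 - 4.87) = -8.058%, loss ≈ 20795 × 8.058/100 ≈ 1676.
Total lost output = 350 + 290 + 643 + 1676 = 2959 billion.

€2,959 billion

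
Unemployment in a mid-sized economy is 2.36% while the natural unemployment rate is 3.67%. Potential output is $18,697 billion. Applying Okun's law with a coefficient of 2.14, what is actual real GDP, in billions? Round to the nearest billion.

Unemployment gap = 2.36 - 3.67 = -1.31 points, so the output gap is -2.14 × (-1.31) = 2.8034%.
Actual GDP = 18697 × (1 + 2.8034/100) = 18697 × 1.028034 ≈ 19221 billion.

$19,221 billion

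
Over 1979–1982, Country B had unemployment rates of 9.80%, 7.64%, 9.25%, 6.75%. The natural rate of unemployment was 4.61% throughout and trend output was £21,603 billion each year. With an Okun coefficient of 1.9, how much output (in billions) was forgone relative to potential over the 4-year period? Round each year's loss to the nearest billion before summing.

Year 1979: gap = -1.9 × (9.8 - 4.61) = -9.861%, loss ≈ 21603 × 9.861/100 ≈ 2130.
Year 1980: gap = -1.9 × (7.64 - 4.61) = -5.757%, loss ≈ 21603 × 5.757/100 ≈ 1244.
Year 1981: gap = -1.9 × (9.25 - 4.61) = -8.816%, loss ≈ 21603 × 8.816/100 ≈ 1905.
Year 1982: gap = -1.9 × (6.75 - 4.61) = -4.066%, loss ≈ 21603 × 4.066/100 ≈ 878.
Total lost output = 2130 + 1244 + 1905 + 878 = 6157 billion.

£6,157 billion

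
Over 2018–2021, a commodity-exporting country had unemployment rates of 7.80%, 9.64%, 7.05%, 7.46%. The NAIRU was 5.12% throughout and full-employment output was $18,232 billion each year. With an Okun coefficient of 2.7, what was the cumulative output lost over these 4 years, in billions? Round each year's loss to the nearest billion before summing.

$5,646 billion

Year 2018: gap = -2.7 × (7.8 - 5.12) = -7.236%, loss ≈ 18232 × 7.236/100 ≈ 1319.
Year 2019: gap = -2.7 × (9.64 - 5.12) = -12.204%, loss ≈ 18232 × 12.204/100 ≈ 2225.
Year 2020: gap = -2.7 × (7.05 - 5.12) = -5.211%, loss ≈ 18232 × 5.211/100 ≈ 950.
Year 2021: gap = -2.7 × (7.46 - 5.12) = -6.318%, loss ≈ 18232 × 6.318/100 ≈ 1152.
Total lost output = 1319 + 2225 + 950 + 1152 = 5646 billion.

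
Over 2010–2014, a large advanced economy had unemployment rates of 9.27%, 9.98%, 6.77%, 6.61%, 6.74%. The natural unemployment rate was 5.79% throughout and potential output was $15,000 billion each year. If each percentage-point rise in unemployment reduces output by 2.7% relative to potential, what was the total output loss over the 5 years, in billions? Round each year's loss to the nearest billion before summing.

Year 2010: gap = -2.7 × (9.27 - 5.79) = -9.396%, loss ≈ 15000 × 9.396/100 ≈ 1409.
Year 2011: gap = -2.7 × (9.98 - 5.79) = -11.313%, loss ≈ 15000 × 11.313/100 ≈ 1697.
Year 2012: gap = -2.7 × (6.77 - 5.79) = -2.646%, loss ≈ 15000 × 2.646/100 ≈ 397.
Year 2013: gap = -2.7 × (6.61 - 5.79) = -2.214%, loss ≈ 15000 × 2.214/100 ≈ 332.
Year 2014: gap = -2.7 × (6.74 - 5.79) = -2.565%, loss ≈ 15000 × 2.565/100 ≈ 385.
Total lost output = 1409 + 1697 + 397 + 332 + 385 = 4220 billion.

$4,220 billion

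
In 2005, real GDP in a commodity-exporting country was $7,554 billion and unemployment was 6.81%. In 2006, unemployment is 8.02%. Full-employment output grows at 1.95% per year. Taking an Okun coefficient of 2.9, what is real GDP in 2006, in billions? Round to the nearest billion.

Δu = 8.02 - 6.81 = 1.21 points.
Okun's law (growth form): g_Y = g_Y* - β × Δu = 1.95 - 2.9 × (1.21) = 1.95 - 3.509 = -1.559%.
Real GDP in the next year = 7554 × (1 - 1.559/100) = 7554 × 0.98441 ≈ 7436 billion.

$7,436 billion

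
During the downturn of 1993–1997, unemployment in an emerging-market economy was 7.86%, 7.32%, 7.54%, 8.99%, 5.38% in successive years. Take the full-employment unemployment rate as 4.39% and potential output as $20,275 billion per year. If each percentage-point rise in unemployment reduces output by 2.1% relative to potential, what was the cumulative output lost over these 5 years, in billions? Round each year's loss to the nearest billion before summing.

Year 1993: gap = -2.1 × (7.86 - 4.39) = -7.287%, loss ≈ 20275 × 7.287/100 ≈ 1477.
Year 1994: gap = -2.1 × (7.32 - 4.39) = -6.153%, loss ≈ 20275 × 6.153/100 ≈ 1248.
Year 1995: gap = -2.1 × (7.54 - 4.39) = -6.615%, loss ≈ 20275 × 6.615/100 ≈ 1341.
Year 1996: gap = -2.1 × (8.99 - 4.39) = -9.66%, loss ≈ 20275 × 9.66/100 ≈ 1959.
Year 1997: gap = -2.1 × (5.38 - 4.39) = -2.079%, loss ≈ 20275 × 2.079/100 ≈ 422.
Total lost output = 1477 + 1248 + 1341 + 1959 + 422 = 6447 billion.

$6,447 billion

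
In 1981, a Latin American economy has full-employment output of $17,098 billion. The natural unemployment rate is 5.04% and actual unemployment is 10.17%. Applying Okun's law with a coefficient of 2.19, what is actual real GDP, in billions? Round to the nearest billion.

Unemployment gap = 10.17 - 5.04 = 5.13 points, so the output gap is -2.19 × 5.13 = -11.2347%.
Actual GDP = 17098 × (1 - 11.2347/100) = 17098 × 0.887653 ≈ 15177 billion.

$15,177 billion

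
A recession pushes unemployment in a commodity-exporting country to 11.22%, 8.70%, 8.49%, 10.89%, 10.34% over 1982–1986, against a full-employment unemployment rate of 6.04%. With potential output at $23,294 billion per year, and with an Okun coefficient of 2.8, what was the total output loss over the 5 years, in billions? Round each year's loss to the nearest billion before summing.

$12,680 billion

Year 1982: gap = -2.8 × (11.22 - 6.04) = -14.504%, loss ≈ 23294 × 14.504/100 ≈ 3379.
Year 1983: gap = -2.8 × (8.7 - 6.04) = -7.448%, loss ≈ 23294 × 7.448/100 ≈ 1735.
Year 1984: gap = -2.8 × (8.49 - 6.04) = -6.86%, loss ≈ 23294 × 6.86/100 ≈ 1598.
Year 1985: gap = -2.8 × (10.89 - 6.04) = -13.58%, loss ≈ 23294 × 13.58/100 ≈ 3163.
Year 1986: gap = -2.8 × (10.34 - 6.04) = -12.04%, loss ≈ 23294 × 12.04/100 ≈ 2805.
Total lost output = 3379 + 1735 + 1598 + 3163 + 2805 = 12680 billion.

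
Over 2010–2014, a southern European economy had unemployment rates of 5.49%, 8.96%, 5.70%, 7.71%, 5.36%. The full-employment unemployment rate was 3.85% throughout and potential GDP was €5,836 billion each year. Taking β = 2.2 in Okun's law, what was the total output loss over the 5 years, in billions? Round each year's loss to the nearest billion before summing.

€1,795 billion

Year 2010: gap = -2.2 × (5.49 - 3.85) = -3.608%, loss ≈ 5836 × 3.608/100 ≈ 211.
Year 2011: gap = -2.2 × (8.96 - 3.85) = -11.242%, loss ≈ 5836 × 11.242/100 ≈ 656.
Year 2012: gap = -2.2 × (5.7 - 3.85) = -4.07%, loss ≈ 5836 × 4.07/100 ≈ 238.
Year 2013: gap = -2.2 × (7.71 - 3.85) = -8.492%, loss ≈ 5836 × 8.492/100 ≈ 496.
Year 2014: gap = -2.2 × (5.36 - 3.85) = -3.322%, loss ≈ 5836 × 3.322/100 ≈ 194.
Total lost output = 211 + 656 + 238 + 496 + 194 = 1795 billion.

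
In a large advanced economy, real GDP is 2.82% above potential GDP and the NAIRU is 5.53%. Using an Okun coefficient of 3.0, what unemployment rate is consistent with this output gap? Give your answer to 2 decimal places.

4.59%

From Okun's law, u - u* = -(output gap)/β = -(2.82)/3.0 = -0.94 points.
So u = 5.53 - 0.94 = 4.59%.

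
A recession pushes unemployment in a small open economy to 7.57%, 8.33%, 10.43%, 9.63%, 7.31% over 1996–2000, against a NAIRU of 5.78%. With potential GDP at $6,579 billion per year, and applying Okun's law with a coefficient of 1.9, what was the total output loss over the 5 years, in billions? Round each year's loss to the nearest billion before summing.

Year 1996: gap = -1.9 × (7.57 - 5.78) = -3.401%, loss ≈ 6579 × 3.401/100 ≈ 224.
Year 1997: gap = -1.9 × (8.33 - 5.78) = -4.845%, loss ≈ 6579 × 4.845/100 ≈ 319.
Year 1998: gap = -1.9 × (10.43 - 5.78) = -8.835%, loss ≈ 6579 × 8.835/100 ≈ 581.
Year 1999: gap = -1.9 × (9.63 - 5.78) = -7.315%, loss ≈ 6579 × 7.315/100 ≈ 481.
Year 2000: gap = -1.9 × (7.31 - 5.78) = -2.907%, loss ≈ 6579 × 2.907/100 ≈ 191.
Total lost output = 224 + 319 + 581 + 481 + 191 = 1796 billion.

$1,796 billion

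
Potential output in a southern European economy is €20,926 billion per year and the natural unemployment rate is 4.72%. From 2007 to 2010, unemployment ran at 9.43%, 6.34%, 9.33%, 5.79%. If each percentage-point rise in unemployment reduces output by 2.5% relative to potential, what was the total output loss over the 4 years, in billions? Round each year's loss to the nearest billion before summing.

Year 2007: gap = -2.5 × (9.43 - 4.72) = -11.775%, loss ≈ 20926 × 11.775/100 ≈ 2464.
Year 2008: gap = -2.5 × (6.34 - 4.72) = -4.05%, loss ≈ 20926 × 4.05/100 ≈ 848.
Year 2009: gap = -2.5 × (9.33 - 4.72) = -11.525%, loss ≈ 20926 × 11.525/100 ≈ 2412.
Year 2010: gap = -2.5 × (5.79 - 4.72) = -2.675%, loss ≈ 20926 × 2.675/100 ≈ 560.
Total lost output = 2464 + 848 + 2412 + 560 = 6284 billion.

€6,284 billion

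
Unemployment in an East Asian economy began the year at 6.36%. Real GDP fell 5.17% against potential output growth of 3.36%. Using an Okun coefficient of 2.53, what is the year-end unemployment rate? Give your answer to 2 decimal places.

Growth-rate Okun's law: g_Y = g_Y* - β × Δu, so Δu = (g_Y* - g_Y)/β.
Δu = (3.36 + 5.17)/2.53 = 8.53/2.53 = 3.37 percentage points.
Year-end unemployment = 6.36 + 3.37 = 9.73%.

9.73%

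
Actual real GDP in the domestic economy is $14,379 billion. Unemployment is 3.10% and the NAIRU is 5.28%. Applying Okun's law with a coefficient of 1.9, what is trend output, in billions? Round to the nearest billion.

Unemployment gap = 3.1 - 5.28 = -2.18 points, so output gap = -1.9 × (-2.18) = 4.142%.
Since Y = Y* × (1 + gap/100), Y* = 14379/1.04142 ≈ 13807 billion.

$13,807 billion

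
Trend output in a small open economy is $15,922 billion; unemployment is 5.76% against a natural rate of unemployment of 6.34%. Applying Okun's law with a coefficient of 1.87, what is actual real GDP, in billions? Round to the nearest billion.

Unemployment gap = 5.76 - 6.34 = -0.58 points, so the output gap is -1.87 × (-0.58) = 1.0846%.
Actual GDP = 15922 × (1 + 1.0846/100) = 15922 × 1.010846 ≈ 16095 billion.

$16,095 billion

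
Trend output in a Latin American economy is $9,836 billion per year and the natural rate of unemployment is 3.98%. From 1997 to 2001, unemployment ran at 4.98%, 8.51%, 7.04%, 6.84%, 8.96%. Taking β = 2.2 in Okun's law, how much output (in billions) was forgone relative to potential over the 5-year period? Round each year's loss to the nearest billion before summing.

Year 1997: gap = -2.2 × (4.98 - 3.98) = -2.2%, loss ≈ 9836 × 2.2/100 ≈ 216.
Year 1998: gap = -2.2 × (8.51 - 3.98) = -9.966%, loss ≈ 9836 × 9.966/100 ≈ 980.
Year 1999: gap = -2.2 × (7.04 - 3.98) = -6.732%, loss ≈ 9836 × 6.732/100 ≈ 662.
Year 2000: gap = -2.2 × (6.84 - 3.98) = -6.292%, loss ≈ 9836 × 6.292/100 ≈ 619.
Year 2001: gap = -2.2 × (8.96 - 3.98) = -10.956%, loss ≈ 9836 × 10.956/100 ≈ 1078.
Total lost output = 216 + 980 + 662 + 619 + 1078 = 3555 billion.

$3,555 billion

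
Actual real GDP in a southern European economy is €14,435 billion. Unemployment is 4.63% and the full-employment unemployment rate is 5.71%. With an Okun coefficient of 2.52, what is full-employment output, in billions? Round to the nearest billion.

Unemployment gap = 4.63 - 5.71 = -1.08 points, so output gap = -2.52 × (-1.08) = 2.7216%.
Since Y = Y* × (1 + gap/100), Y* = 14435/1.027216 ≈ 14053 billion.

€14,053 billion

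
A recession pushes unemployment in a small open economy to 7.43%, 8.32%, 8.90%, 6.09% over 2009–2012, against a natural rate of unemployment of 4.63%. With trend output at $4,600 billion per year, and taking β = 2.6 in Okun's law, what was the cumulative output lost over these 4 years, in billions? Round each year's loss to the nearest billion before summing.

$1,462 billion

Year 2009: gap = -2.6 × (7.43 - 4.63) = -7.28%, loss ≈ 4600 × 7.28/100 ≈ 335.
Year 2010: gap = -2.6 × (8.32 - 4.63) = -9.594%, loss ≈ 4600 × 9.594/100 ≈ 441.
Year 2011: gap = -2.6 × (8.9 - 4.63) = -11.102%, loss ≈ 4600 × 11.102/100 ≈ 511.
Year 2012: gap = -2.6 × (6.09 - 4.63) = -3.796%, loss ≈ 4600 × 3.796/100 ≈ 175.
Total lost output = 335 + 441 + 511 + 175 = 1462 billion.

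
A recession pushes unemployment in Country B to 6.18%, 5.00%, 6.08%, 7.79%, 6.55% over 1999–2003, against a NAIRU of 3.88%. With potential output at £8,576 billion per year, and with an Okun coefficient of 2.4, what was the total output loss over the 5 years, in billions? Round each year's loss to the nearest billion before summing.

£2,512 billion

Year 1999: gap = -2.4 × (6.18 - 3.88) = -5.52%, loss ≈ 8576 × 5.52/100 ≈ 473.
Year 2000: gap = -2.4 × (5 - 3.88) = -2.688%, loss ≈ 8576 × 2.688/100 ≈ 231.
Year 2001: gap = -2.4 × (6.08 - 3.88) = -5.28%, loss ≈ 8576 × 5.28/100 ≈ 453.
Year 2002: gap = -2.4 × (7.79 - 3.88) = -9.384%, loss ≈ 8576 × 9.384/100 ≈ 805.
Year 2003: gap = -2.4 × (6.55 - 3.88) = -6.408%, loss ≈ 8576 × 6.408/100 ≈ 550.
Total lost output = 473 + 231 + 453 + 805 + 550 = 2512 billion.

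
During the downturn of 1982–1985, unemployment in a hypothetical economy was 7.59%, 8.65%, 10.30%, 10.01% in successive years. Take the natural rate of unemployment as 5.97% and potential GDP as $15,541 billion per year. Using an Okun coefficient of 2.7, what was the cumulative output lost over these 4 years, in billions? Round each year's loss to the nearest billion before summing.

Year 1982: gap = -2.7 × (7.59 - 5.97) = -4.374%, loss ≈ 15541 × 4.374/100 ≈ 680.
Year 1983: gap = -2.7 × (8.65 - 5.97) = -7.236%, loss ≈ 15541 × 7.236/100 ≈ 1125.
Year 1984: gap = -2.7 × (10.3 - 5.97) = -11.691%, loss ≈ 15541 × 11.691/100 ≈ 1817.
Year 1985: gap = -2.7 × (10.01 - 5.97) = -10.908%, loss ≈ 15541 × 10.908/100 ≈ 1695.
Total lost output = 680 + 1125 + 1817 + 1695 = 5317 billion.

$5,317 billion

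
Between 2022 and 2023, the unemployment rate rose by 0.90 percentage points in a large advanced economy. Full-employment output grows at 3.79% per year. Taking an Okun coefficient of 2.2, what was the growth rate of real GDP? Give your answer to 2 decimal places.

1.81%

Growth-rate Okun's law: g_Y = g_Y* - β × Δu.
g_Y = 3.79 - 2.2 × (0.90) = 3.79 - 1.98 = 1.81%, i.e. 1.81% to 2 d.p.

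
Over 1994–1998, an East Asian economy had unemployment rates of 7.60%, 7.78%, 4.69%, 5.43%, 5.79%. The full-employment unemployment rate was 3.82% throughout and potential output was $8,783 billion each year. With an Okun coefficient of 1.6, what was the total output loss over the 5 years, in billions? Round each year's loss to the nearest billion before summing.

$1,712 billion

Year 1994: gap = -1.6 × (7.6 - 3.82) = -6.048%, loss ≈ 8783 × 6.048/100 ≈ 531.
Year 1995: gap = -1.6 × (7.78 - 3.82) = -6.336%, loss ≈ 8783 × 6.336/100 ≈ 556.
Year 1996: gap = -1.6 × (4.69 - 3.82) = -1.392%, loss ≈ 8783 × 1.392/100 ≈ 122.
Year 1997: gap = -1.6 × (5.43 - 3.82) = -2.576%, loss ≈ 8783 × 2.576/100 ≈ 226.
Year 1998: gap = -1.6 × (5.79 - 3.82) = -3.152%, loss ≈ 8783 × 3.152/100 ≈ 277.
Total lost output = 531 + 556 + 122 + 226 + 277 = 1712 billion.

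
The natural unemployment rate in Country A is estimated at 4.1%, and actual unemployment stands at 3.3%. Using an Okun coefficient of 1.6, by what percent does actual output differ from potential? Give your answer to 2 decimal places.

1.28%

The unemployment gap is 3.3 - 4.1 = -0.8 percentage points.
Okun's law gives an output gap of -1.6 × (-0.8) = 1.28%, i.e. 1.28% above potential.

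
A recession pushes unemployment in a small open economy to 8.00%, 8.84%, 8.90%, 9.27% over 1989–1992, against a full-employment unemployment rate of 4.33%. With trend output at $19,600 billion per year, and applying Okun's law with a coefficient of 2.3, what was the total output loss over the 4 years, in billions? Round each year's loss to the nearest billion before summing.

$7,974 billion

Year 1989: gap = -2.3 × (8 - 4.33) = -8.441%, loss ≈ 19600 × 8.441/100 ≈ 1654.
Year 1990: gap = -2.3 × (8.84 - 4.33) = -10.373%, loss ≈ 19600 × 10.373/100 ≈ 2033.
Year 1991: gap = -2.3 × (8.9 - 4.33) = -10.511%, loss ≈ 19600 × 10.511/100 ≈ 2060.
Year 1992: gap = -2.3 × (9.27 - 4.33) = -11.362%, loss ≈ 19600 × 11.362/100 ≈ 2227.
Total lost output = 1654 + 2033 + 2060 + 2227 = 7974 billion.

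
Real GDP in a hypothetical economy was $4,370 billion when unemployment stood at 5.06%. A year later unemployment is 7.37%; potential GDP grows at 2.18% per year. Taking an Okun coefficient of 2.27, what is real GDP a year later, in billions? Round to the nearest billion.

$4,236 billion

Δu = 7.37 - 5.06 = 2.31 points.
Okun's law (growth form): g_Y = g_Y* - β × Δu = 2.18 - 2.27 × (2.31) = 2.18 - 5.2437 = -3.0637%.
Real GDP in the next year = 4370 × (1 - 3.0637/100) = 4370 × 0.969363 ≈ 4236 billion.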